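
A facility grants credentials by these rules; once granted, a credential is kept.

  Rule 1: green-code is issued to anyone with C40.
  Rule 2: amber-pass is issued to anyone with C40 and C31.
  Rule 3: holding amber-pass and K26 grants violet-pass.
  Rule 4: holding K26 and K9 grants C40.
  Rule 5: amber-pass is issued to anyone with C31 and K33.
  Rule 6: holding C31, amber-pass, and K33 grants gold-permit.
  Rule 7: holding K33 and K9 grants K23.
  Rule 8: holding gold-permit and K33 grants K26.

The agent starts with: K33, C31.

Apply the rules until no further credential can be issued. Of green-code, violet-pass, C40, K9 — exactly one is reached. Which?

Holding C31 and K33 grants amber-pass (Rule 5).
Holding C31, amber-pass, and K33 grants gold-permit (Rule 6).
Holding gold-permit and K33 grants K26 (Rule 8).
Holding amber-pass and K26 grants violet-pass (Rule 3).
No rule produces K9, and it is not given. green-code would need C40 (Rule 1), but C40 is never granted. C40 would need K26 and K9 (Rule 4), but K9 is never granted.

violet-pass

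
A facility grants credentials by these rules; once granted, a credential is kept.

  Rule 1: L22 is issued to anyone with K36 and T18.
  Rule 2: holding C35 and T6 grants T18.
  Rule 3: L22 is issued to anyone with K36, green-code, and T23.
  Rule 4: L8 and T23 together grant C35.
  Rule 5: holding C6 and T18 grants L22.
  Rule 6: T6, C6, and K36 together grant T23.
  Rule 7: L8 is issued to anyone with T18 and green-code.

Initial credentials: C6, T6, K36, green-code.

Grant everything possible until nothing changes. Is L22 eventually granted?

Holding T6, C6, and K36 grants T23 (Rule 6).
Holding K36, green-code, and T23 grants L22 (Rule 3).

Yes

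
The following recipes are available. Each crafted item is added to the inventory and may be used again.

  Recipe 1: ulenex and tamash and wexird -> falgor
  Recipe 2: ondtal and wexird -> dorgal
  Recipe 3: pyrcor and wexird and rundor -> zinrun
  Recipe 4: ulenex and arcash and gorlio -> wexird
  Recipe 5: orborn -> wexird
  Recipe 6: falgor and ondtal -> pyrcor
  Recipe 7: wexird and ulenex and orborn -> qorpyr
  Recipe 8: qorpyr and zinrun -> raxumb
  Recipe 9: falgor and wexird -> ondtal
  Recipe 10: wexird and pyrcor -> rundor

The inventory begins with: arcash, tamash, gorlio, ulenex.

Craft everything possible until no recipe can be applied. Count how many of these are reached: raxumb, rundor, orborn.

1

ulenex and arcash and gorlio -> wexird (Recipe 4).
Using Recipe 1, ulenex, tamash, and wexird make falgor.
falgor and wexird -> ondtal (Recipe 9).
Using Recipe 6, falgor and ondtal make pyrcor.
wexird and pyrcor -> rundor (Recipe 10).
raxumb would need qorpyr and zinrun (Recipe 8), but qorpyr is never obtained.
rundor: reached.
No rule produces orborn, and it is not given.
Reached: rundor — 1 of the 3.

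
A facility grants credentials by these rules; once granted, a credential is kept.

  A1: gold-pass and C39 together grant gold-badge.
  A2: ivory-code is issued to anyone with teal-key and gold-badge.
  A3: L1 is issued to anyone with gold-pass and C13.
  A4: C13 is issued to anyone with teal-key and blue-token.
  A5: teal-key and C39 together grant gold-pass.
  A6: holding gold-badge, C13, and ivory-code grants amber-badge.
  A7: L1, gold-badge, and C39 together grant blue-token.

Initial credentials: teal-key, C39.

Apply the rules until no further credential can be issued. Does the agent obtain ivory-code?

Holding teal-key and C39 grants gold-pass (A5).
Holding gold-pass and C39 grants gold-badge (A1).
Holding teal-key and gold-badge grants ivory-code (A2).

Yes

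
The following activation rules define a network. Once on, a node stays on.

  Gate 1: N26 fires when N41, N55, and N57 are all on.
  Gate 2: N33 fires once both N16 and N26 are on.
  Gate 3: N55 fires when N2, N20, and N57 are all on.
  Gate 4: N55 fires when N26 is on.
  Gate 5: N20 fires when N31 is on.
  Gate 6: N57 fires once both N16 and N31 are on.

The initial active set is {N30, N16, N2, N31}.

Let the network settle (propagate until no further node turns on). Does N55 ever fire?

N31 is on, so N20 fires (Gate 5).
Gate 6: N16 and N31 on → N57 on.
Gate 3: N2, N20, and N57 on → N55 on.

Yes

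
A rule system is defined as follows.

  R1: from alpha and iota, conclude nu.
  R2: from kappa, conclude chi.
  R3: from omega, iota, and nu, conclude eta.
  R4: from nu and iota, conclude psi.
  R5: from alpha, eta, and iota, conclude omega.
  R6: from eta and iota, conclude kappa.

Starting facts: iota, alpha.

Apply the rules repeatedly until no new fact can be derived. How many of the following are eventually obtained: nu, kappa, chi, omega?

1

alpha and iota hold, so nu follows (R1).
nu: reached.
kappa would need eta and iota (R6), but eta is never established.
chi would need kappa (R2), but kappa is never established.
omega would need alpha, eta, and iota (R5), but eta is never established.
Reached: nu — 1 of the 4.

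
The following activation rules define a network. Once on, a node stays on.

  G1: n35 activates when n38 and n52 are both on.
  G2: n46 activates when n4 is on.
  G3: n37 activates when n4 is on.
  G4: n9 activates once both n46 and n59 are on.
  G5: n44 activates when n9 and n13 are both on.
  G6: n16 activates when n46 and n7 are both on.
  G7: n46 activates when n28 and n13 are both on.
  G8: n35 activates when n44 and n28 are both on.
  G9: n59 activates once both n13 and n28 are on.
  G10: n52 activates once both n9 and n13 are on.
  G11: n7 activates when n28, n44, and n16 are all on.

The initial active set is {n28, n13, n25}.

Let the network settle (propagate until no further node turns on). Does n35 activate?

Yes

n13 and n28 are on, so n59 activates (G9).
G7: n28 and n13 on → n46 on.
n46 and n59 are on, so n9 activates (G4).
G5: n9 and n13 on → n44 on.
G8: n44 and n28 on → n35 on.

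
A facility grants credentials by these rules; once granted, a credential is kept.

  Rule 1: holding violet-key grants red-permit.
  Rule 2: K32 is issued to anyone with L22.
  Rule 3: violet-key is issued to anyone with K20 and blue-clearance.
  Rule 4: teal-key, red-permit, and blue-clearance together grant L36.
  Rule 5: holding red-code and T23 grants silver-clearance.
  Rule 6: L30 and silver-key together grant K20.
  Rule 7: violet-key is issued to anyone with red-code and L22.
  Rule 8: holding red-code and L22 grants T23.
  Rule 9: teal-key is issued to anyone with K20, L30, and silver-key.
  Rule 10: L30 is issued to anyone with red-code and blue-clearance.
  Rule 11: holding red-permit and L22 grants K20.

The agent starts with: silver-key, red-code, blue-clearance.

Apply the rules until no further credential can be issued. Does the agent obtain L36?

Holding red-code and blue-clearance grants L30 (Rule 10).
Holding L30 and silver-key grants K20 (Rule 6).
Holding K20, L30, and silver-key grants teal-key (Rule 9).
Holding K20 and blue-clearance grants violet-key (Rule 3).
Holding violet-key grants red-permit (Rule 1).
Holding teal-key, red-permit, and blue-clearance grants L36 (Rule 4).

Yes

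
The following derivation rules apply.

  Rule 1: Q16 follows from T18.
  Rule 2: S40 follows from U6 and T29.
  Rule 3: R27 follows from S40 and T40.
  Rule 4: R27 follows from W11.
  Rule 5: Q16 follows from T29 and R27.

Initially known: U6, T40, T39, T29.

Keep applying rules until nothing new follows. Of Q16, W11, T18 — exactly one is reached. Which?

Q16

U6 and T29 hold, so S40 follows (Rule 2).
S40 and T40 hold, so R27 follows (Rule 3).
T29 and R27 hold, so Q16 follows (Rule 5).
No rule produces W11, and it is not given. No rule produces T18, and it is not given.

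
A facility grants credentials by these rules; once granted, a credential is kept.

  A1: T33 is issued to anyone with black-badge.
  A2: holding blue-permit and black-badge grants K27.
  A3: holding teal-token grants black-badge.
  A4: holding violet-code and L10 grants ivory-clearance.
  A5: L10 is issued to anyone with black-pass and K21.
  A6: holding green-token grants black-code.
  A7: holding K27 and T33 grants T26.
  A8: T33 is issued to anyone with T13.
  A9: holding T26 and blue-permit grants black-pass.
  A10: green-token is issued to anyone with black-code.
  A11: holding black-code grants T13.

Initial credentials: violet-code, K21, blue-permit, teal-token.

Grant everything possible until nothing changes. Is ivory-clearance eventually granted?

Yes

Holding teal-token grants black-badge (A3).
Holding blue-permit and black-badge grants K27 (A2).
Holding black-badge grants T33 (A1).
Holding K27 and T33 grants T26 (A7).
Holding T26 and blue-permit grants black-pass (A9).
Holding black-pass and K21 grants L10 (A5).
Holding violet-code and L10 grants ivory-clearance (A4).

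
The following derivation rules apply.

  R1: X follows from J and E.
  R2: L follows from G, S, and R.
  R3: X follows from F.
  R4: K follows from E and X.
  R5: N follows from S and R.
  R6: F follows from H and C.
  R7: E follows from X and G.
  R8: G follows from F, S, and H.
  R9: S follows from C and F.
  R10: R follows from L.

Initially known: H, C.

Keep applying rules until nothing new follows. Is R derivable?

R would need L (R10), but L is never established.

No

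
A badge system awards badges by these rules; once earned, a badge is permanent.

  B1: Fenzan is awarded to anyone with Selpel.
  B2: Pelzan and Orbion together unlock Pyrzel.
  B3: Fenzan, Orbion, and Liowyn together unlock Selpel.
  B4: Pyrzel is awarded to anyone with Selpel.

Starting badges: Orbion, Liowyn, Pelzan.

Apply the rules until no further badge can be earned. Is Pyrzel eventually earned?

Yes

With Pelzan and Orbion, Pyrzel is earned (B2).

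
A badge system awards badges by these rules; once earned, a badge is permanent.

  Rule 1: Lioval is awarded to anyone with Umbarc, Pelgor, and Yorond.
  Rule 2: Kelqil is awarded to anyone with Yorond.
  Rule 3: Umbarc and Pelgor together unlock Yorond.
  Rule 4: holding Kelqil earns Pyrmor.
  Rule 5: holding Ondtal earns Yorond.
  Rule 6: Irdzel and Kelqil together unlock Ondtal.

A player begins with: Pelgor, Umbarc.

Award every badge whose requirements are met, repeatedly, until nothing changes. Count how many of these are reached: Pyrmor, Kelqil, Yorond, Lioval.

With Umbarc and Pelgor, Yorond is earned (Rule 3).
With Yorond, Kelqil is earned (Rule 2).
With Umbarc, Pelgor, and Yorond, Lioval is earned (Rule 1).
With Kelqil, Pyrmor is earned (Rule 4).
Pyrmor: reached.
Kelqil: reached.
Yorond: reached.
Lioval: reached.
All 4 are reached.

4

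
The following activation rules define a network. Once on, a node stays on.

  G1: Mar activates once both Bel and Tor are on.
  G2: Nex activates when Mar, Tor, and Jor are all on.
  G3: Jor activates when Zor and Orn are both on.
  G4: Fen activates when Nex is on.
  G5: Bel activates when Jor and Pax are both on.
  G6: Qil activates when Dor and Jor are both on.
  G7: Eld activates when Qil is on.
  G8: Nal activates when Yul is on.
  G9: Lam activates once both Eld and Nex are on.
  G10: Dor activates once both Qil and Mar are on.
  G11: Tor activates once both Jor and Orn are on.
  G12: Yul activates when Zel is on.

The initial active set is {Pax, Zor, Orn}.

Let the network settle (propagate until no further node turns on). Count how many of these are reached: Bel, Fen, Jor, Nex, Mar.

Zor and Orn are on, so Jor activates (G3).
Jor and Pax are on, so Bel activates (G5).
Jor and Orn are on, so Tor activates (G11).
G1: Bel and Tor on → Mar on.
G2: Mar, Tor, and Jor on → Nex on.
Nex is on, so Fen activates (G4).
Bel: reached.
Fen: reached.
Jor: reached.
Nex: reached.
Mar: reached.
All 5 are reached.

5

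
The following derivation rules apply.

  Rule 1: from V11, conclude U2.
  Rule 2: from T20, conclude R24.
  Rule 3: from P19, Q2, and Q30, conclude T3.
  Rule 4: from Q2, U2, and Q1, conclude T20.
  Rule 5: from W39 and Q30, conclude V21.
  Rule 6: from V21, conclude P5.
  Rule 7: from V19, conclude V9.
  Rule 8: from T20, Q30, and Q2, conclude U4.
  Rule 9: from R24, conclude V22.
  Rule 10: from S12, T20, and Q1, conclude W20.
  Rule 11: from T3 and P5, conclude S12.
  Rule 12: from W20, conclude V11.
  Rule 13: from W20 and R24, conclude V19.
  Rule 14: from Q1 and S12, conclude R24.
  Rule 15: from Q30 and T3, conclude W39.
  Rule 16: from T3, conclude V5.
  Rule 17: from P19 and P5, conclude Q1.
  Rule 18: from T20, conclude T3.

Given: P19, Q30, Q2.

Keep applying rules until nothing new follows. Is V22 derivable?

From P19, Q2, and Q30, Rule 3 gives T3.
From Q30 and T3, Rule 15 gives W39.
W39 and Q30 hold, so V21 follows (Rule 5).
V21 holds, so P5 follows (Rule 6).
T3 and P5 hold, so S12 follows (Rule 11).
From P19 and P5, Rule 17 gives Q1.
From Q1 and S12, Rule 14 gives R24.
R24 holds, so V22 follows (Rule 9).

Yes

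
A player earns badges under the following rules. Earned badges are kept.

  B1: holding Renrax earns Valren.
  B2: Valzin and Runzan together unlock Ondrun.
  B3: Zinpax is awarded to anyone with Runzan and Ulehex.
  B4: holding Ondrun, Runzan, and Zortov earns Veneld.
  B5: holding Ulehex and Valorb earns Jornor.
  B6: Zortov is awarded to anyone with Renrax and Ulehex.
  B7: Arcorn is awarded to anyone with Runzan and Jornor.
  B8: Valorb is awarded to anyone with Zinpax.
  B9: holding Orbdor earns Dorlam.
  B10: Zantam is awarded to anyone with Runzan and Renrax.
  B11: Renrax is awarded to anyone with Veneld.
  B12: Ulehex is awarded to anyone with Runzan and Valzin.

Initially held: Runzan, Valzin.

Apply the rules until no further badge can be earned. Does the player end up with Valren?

Valren would need Renrax (B1), but Renrax is never earned.

No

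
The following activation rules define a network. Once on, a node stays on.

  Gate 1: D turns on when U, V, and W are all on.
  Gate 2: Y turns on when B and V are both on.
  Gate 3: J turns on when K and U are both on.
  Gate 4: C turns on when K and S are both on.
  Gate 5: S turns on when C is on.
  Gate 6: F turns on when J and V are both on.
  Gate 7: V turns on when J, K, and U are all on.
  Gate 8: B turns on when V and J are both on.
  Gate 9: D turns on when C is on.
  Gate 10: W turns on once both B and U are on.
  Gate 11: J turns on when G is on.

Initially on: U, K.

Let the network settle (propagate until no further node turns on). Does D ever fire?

K and U are on, so J turns on (Gate 3).
Gate 7: J, K, and U on → V on.
V and J are on, so B turns on (Gate 8).
B and U are on, so W turns on (Gate 10).
U, V, and W are on, so D turns on (Gate 1).

Yes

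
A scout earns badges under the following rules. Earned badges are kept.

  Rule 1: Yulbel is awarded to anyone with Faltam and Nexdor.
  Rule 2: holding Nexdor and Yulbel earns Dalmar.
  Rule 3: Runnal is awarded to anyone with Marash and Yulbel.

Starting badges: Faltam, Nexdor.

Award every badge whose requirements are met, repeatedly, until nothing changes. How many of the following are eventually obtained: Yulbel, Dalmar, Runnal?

2

With Faltam and Nexdor, Yulbel is earned (Rule 1).
With Nexdor and Yulbel, Dalmar is earned (Rule 2).
Yulbel: reached.
Dalmar: reached.
Runnal would need Marash and Yulbel (Rule 3), but Marash is never earned.
Reached: Yulbel and Dalmar — 2 of the 3.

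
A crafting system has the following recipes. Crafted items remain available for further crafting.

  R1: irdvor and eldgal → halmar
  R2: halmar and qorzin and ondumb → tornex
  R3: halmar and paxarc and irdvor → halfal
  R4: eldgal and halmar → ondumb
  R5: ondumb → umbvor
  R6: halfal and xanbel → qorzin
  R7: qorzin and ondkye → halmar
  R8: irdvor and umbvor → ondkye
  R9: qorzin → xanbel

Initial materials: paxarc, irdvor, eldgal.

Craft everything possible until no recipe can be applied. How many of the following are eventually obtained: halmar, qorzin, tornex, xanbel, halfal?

irdvor and eldgal → halmar (R1).
halmar and paxarc and irdvor → halfal (R3).
halmar: reached.
qorzin would need halfal and xanbel (R6), but xanbel is never obtained.
tornex would need halmar, qorzin, and ondumb (R2), but qorzin is never obtained.
xanbel would need qorzin (R9), but qorzin is never obtained.
halfal: reached.
Reached: halmar and halfal — 2 of the 5.

2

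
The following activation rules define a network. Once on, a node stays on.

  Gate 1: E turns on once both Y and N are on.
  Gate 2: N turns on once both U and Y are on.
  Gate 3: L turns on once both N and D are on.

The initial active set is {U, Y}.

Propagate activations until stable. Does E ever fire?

Gate 2: U and Y on → N on.
Y and N are on, so E turns on (Gate 1).

Yes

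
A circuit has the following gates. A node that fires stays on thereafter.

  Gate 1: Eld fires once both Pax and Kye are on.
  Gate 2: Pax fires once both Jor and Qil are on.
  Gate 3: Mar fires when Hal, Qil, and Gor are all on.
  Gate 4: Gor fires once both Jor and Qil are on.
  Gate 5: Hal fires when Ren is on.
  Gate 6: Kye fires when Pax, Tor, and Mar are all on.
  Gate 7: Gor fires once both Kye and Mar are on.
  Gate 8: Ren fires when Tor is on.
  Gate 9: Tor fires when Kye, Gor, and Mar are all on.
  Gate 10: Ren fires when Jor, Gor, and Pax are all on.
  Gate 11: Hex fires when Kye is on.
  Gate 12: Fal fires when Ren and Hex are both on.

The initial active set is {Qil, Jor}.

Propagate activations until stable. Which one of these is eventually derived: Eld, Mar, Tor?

Gate 2: Jor and Qil on → Pax on.
Jor and Qil are on, so Gor fires (Gate 4).
Jor, Gor, and Pax are on, so Ren fires (Gate 10).
Ren is on, so Hal fires (Gate 5).
Gate 3: Hal, Qil, and Gor on → Mar on.
Tor would need Kye, Gor, and Mar (Gate 9), but Kye never turns on. Eld would need Pax and Kye (Gate 1), but Kye never turns on.

Mar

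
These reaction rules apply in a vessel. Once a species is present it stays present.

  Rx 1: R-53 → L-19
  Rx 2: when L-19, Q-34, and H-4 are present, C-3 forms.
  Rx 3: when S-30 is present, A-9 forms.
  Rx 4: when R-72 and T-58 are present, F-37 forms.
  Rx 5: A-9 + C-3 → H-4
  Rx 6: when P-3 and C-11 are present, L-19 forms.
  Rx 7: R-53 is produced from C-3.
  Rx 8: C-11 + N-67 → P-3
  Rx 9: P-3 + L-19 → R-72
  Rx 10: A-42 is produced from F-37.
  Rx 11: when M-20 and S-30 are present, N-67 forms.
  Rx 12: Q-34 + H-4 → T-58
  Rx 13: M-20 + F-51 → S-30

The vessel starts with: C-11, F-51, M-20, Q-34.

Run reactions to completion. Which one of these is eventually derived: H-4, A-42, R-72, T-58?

M-20 and F-51 present → S-30 forms (Rx 13).
M-20 and S-30 present → N-67 forms (Rx 11).
C-11 and N-67 present → P-3 forms (Rx 8).
P-3 and C-11 present → L-19 forms (Rx 6).
P-3 and L-19 present → R-72 forms (Rx 9).
A-42 would need F-37 (Rx 10), but F-37 never forms. H-4 would need A-9 and C-3 (Rx 5), but C-3 never forms. T-58 would need Q-34 and H-4 (Rx 12), but H-4 never forms.

R-72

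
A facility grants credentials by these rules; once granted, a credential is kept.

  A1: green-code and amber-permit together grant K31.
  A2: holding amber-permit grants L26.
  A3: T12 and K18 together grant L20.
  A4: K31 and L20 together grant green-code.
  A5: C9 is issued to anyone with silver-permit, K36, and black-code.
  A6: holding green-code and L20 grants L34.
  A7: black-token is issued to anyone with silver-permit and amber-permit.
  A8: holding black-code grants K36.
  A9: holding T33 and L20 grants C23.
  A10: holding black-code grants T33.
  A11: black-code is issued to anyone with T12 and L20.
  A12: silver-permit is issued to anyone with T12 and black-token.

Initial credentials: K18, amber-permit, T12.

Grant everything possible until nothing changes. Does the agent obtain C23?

Holding T12 and K18 grants L20 (A3).
Holding T12 and L20 grants black-code (A11).
Holding black-code grants T33 (A10).
Holding T33 and L20 grants C23 (A9).

Yes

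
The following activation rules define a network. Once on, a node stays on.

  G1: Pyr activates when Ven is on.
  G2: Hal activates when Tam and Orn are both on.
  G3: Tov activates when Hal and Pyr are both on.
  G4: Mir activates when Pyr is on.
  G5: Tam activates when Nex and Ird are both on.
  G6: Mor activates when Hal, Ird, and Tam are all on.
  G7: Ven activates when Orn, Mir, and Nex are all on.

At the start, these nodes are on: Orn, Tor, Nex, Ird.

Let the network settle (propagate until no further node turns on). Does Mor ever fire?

Yes

G5: Nex and Ird on → Tam on.
Tam and Orn are on, so Hal activates (G2).
G6: Hal, Ird, and Tam on → Mor on.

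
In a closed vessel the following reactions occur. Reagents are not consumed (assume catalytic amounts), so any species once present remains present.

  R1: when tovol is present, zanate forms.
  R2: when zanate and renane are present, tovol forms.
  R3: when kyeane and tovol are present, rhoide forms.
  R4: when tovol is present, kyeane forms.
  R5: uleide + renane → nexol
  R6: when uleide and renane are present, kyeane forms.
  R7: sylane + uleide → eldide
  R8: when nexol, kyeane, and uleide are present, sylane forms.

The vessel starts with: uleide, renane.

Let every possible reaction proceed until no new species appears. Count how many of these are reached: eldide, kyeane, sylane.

uleide and renane present → nexol forms (R5).
uleide and renane present → kyeane forms (R6).
nexol, kyeane, and uleide present → sylane forms (R8).
sylane and uleide present → eldide forms (R7).
eldide: reached.
kyeane: reached.
sylane: reached.
All 3 are reached.

3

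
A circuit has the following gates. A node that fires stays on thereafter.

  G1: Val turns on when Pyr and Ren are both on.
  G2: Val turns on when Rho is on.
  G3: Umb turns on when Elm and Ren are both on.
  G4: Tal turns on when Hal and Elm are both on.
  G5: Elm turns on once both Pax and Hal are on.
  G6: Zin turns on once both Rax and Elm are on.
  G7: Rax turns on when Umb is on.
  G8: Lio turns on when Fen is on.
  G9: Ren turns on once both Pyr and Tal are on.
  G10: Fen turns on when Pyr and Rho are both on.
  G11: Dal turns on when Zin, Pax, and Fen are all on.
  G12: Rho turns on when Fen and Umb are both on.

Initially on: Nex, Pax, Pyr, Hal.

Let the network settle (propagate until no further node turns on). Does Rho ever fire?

No

Rho would need Fen and Umb (G12), but Fen never turns on.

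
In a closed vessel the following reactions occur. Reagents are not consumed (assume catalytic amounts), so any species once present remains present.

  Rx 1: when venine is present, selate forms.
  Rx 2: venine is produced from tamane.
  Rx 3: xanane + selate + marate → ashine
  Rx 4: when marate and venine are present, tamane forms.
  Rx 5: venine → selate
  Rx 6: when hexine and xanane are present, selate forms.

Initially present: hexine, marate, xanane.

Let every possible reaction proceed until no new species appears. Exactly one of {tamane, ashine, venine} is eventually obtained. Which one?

ashine

hexine and xanane present → selate forms (Rx 6).
xanane, selate, and marate present → ashine forms (Rx 3).
tamane would need marate and venine (Rx 4), but venine never forms. venine would need tamane (Rx 2), but tamane never forms.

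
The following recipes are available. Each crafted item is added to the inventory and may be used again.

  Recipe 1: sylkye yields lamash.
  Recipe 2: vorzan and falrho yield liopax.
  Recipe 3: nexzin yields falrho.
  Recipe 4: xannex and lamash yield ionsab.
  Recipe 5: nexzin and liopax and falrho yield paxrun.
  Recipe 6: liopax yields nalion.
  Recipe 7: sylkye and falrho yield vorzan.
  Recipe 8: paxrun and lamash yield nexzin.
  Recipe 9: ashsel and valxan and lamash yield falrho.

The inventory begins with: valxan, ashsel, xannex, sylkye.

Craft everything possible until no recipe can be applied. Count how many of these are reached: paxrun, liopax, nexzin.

1

Using Recipe 1, sylkye makes lamash.
ashsel and valxan and lamash → falrho (Recipe 9).
sylkye and falrho → vorzan (Recipe 7).
vorzan and falrho → liopax (Recipe 2).
paxrun would need nexzin, liopax, and falrho (Recipe 5), but nexzin is never obtained.
liopax: reached.
nexzin would need paxrun and lamash (Recipe 8), but paxrun is never obtained.
Reached: liopax — 1 of the 3.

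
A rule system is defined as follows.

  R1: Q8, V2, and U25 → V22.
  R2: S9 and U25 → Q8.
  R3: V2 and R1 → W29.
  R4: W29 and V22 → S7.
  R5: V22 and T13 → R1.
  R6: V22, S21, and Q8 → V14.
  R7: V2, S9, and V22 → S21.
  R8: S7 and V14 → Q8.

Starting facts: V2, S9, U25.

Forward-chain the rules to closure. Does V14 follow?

Yes

From S9 and U25, R2 gives Q8.
From Q8, V2, and U25, R1 gives V22.
V2, S9, and V22 hold, so S21 follows (R7).
From V22, S21, and Q8, R6 gives V14.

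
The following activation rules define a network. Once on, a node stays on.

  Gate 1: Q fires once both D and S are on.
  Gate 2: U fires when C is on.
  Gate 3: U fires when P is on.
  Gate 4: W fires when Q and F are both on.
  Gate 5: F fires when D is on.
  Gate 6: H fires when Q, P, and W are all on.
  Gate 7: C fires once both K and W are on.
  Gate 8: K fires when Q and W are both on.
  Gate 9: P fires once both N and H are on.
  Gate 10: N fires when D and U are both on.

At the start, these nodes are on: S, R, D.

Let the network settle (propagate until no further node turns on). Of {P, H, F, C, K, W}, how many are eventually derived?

4

Gate 1: D and S on → Q on.
Gate 5: D on → F on.
Q and F are on, so W fires (Gate 4).
Q and W are on, so K fires (Gate 8).
K and W are on, so C fires (Gate 7).
P would need N and H (Gate 9), but H never turns on.
H would need Q, P, and W (Gate 6), but P never turns on.
F: reached.
C: reached.
K: reached.
W: reached.
Reached: F, C, K, and W — 4 of the 6.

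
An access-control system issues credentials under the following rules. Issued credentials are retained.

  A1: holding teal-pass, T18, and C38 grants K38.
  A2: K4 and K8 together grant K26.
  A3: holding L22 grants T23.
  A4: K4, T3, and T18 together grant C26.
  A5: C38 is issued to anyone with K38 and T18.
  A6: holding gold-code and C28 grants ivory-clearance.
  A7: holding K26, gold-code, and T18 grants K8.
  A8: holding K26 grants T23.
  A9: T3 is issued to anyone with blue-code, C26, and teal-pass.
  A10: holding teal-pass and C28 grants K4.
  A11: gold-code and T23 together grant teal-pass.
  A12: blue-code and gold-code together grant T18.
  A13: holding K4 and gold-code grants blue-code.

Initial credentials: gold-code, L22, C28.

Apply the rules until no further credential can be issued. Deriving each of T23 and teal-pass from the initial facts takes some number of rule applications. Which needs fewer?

T23: Holding L22 grants T23 (A3). [1 rule application]
teal-pass: Holding L22 grants T23 (A3). Holding gold-code and T23 grants teal-pass (A11). [2 rule applications]
T23 needs fewer.

T23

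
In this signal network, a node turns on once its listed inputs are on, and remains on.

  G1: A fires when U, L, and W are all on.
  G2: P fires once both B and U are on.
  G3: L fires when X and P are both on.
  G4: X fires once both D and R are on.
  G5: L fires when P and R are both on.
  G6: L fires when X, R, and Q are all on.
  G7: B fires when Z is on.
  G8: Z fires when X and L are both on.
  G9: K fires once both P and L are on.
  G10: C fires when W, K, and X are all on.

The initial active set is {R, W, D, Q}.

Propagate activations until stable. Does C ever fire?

No

C would need W, K, and X (G10), but K never turns on.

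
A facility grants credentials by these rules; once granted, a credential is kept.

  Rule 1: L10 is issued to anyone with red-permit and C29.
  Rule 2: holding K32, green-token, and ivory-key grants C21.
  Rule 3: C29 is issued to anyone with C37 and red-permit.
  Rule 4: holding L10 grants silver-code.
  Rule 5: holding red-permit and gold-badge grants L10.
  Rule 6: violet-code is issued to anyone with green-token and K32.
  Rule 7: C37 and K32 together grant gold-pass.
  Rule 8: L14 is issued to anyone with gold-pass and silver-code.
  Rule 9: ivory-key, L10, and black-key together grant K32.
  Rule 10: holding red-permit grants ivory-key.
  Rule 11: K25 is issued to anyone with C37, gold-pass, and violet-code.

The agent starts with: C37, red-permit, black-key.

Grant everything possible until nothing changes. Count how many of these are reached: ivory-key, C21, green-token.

Holding red-permit grants ivory-key (Rule 10).
ivory-key: reached.
C21 would need K32, green-token, and ivory-key (Rule 2), but green-token is never granted.
No rule produces green-token, and it is not given.
Reached: ivory-key — 1 of the 3.

1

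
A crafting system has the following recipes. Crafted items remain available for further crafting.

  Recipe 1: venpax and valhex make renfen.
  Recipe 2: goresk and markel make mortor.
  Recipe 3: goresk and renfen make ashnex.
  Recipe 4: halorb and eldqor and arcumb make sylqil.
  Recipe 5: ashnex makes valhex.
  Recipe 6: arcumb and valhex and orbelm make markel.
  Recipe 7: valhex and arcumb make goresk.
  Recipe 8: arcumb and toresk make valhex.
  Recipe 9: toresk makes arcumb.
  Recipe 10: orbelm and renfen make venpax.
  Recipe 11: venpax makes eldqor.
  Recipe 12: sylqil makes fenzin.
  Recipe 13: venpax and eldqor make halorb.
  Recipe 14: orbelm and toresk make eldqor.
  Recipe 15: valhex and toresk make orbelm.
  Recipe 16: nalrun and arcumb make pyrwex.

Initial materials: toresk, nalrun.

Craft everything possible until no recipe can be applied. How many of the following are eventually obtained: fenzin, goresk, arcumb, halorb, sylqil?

2

toresk → arcumb (Recipe 9).
arcumb and toresk → valhex (Recipe 8).
valhex and arcumb → goresk (Recipe 7).
fenzin would need sylqil (Recipe 12), but sylqil is never obtained.
goresk: reached.
arcumb: reached.
halorb would need venpax and eldqor (Recipe 13), but venpax is never obtained.
sylqil would need halorb, eldqor, and arcumb (Recipe 4), but halorb is never obtained.
Reached: goresk and arcumb — 2 of the 5.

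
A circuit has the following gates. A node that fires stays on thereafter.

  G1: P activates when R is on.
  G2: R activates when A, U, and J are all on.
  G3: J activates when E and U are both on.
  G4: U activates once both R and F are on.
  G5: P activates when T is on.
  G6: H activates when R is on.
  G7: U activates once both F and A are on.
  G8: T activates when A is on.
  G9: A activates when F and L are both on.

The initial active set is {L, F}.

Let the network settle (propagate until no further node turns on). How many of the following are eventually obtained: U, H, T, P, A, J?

4

F and L are on, so A activates (G9).
F and A are on, so U activates (G7).
A is on, so T activates (G8).
T is on, so P activates (G5).
U: reached.
H would need R (G6), but R never turns on.
T: reached.
P: reached.
A: reached.
J would need E and U (G3), but E never turns on.
Reached: U, T, P, and A — 4 of the 6.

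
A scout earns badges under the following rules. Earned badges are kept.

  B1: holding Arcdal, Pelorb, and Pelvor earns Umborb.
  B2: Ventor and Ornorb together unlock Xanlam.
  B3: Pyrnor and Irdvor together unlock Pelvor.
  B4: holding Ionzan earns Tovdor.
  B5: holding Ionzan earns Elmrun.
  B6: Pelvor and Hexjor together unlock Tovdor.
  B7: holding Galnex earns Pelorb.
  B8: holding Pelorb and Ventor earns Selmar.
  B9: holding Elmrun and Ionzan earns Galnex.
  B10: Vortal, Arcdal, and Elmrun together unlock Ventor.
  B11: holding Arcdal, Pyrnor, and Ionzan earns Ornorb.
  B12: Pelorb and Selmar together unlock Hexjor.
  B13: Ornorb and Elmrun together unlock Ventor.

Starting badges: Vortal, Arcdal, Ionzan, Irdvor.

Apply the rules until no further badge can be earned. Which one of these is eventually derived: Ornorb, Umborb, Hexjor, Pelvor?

Hexjor

With Ionzan, Elmrun is earned (B5).
With Vortal, Arcdal, and Elmrun, Ventor is earned (B10).
With Elmrun and Ionzan, Galnex is earned (B9).
With Galnex, Pelorb is earned (B7).
With Pelorb and Ventor, Selmar is earned (B8).
With Pelorb and Selmar, Hexjor is earned (B12).
Umborb would need Arcdal, Pelorb, and Pelvor (B1), but Pelvor is never earned. Ornorb would need Arcdal, Pyrnor, and Ionzan (B11), but Pyrnor is never earned. Pelvor would need Pyrnor and Irdvor (B3), but Pyrnor is never earned.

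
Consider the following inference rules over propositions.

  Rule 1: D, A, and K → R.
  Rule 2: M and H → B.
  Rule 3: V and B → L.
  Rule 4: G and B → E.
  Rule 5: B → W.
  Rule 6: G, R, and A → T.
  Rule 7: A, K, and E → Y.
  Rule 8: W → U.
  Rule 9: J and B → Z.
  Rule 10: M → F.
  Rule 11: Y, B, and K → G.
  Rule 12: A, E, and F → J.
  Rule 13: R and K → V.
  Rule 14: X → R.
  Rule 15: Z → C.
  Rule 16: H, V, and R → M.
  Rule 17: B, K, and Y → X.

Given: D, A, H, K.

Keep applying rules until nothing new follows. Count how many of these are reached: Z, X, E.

Z would need J and B (Rule 9), but J is never established.
X would need B, K, and Y (Rule 17), but Y is never established.
E would need G and B (Rule 4), but G is never established.
None of the 3 are reached.

0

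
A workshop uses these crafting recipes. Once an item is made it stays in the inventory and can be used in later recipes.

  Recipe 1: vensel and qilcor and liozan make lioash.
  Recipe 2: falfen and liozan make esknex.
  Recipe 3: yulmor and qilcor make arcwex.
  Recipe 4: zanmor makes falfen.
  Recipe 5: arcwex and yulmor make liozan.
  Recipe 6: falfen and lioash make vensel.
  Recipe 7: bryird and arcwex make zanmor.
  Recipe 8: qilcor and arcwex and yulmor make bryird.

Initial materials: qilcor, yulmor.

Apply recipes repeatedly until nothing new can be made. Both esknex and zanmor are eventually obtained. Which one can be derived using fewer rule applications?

zanmor

zanmor: Using Recipe 3, yulmor and qilcor make arcwex. qilcor and arcwex and yulmor → bryird (Recipe 8). Using Recipe 7, bryird and arcwex make zanmor. [3 rule applications]
esknex: Using Recipe 3, yulmor and qilcor make arcwex. Using Recipe 5, arcwex and yulmor make liozan. qilcor and arcwex and yulmor → bryird (Recipe 8). bryird and arcwex → zanmor (Recipe 7). Using Recipe 4, zanmor makes falfen. falfen and liozan → esknex (Recipe 2). [6 rule applications]
zanmor needs fewer.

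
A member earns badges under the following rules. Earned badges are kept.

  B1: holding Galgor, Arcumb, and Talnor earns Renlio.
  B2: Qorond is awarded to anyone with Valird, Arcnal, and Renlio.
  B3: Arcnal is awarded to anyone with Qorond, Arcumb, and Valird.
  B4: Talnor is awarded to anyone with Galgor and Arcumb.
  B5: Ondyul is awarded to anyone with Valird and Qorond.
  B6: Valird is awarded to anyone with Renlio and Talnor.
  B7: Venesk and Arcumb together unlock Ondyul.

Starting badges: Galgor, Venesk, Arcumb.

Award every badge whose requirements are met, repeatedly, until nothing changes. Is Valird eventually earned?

Yes

With Galgor and Arcumb, Talnor is earned (B4).
With Galgor, Arcumb, and Talnor, Renlio is earned (B1).
With Renlio and Talnor, Valird is earned (B6).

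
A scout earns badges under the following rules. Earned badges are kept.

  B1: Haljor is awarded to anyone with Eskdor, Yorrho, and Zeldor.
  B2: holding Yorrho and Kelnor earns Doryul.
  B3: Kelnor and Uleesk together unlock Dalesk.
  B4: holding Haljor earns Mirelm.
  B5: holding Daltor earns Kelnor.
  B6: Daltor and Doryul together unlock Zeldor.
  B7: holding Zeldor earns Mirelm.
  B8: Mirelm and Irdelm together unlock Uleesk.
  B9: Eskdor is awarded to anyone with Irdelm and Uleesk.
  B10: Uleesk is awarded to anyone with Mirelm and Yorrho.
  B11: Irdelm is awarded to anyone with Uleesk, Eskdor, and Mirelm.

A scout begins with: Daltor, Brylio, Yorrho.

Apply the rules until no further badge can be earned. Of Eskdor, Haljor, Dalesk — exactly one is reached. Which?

Dalesk

With Daltor, Kelnor is earned (B5).
With Yorrho and Kelnor, Doryul is earned (B2).
With Daltor and Doryul, Zeldor is earned (B6).
With Zeldor, Mirelm is earned (B7).
With Mirelm and Yorrho, Uleesk is earned (B10).
With Kelnor and Uleesk, Dalesk is earned (B3).
Eskdor would need Irdelm and Uleesk (B9), but Irdelm is never earned. Haljor would need Eskdor, Yorrho, and Zeldor (B1), but Eskdor is never earned.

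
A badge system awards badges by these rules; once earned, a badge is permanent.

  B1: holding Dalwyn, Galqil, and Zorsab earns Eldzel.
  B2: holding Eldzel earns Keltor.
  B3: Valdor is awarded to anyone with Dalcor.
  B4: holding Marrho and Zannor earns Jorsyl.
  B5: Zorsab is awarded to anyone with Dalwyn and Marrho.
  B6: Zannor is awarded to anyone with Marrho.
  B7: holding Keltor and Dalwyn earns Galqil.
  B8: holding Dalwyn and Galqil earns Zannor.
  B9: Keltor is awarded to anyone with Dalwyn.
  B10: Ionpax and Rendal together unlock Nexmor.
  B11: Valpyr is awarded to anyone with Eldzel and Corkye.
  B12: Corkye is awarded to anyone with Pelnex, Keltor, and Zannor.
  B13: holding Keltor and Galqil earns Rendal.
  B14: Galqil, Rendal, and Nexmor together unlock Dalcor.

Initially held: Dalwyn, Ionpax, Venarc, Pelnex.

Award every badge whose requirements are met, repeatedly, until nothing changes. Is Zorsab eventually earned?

No

Zorsab would need Dalwyn and Marrho (B5), but Marrho is never earned.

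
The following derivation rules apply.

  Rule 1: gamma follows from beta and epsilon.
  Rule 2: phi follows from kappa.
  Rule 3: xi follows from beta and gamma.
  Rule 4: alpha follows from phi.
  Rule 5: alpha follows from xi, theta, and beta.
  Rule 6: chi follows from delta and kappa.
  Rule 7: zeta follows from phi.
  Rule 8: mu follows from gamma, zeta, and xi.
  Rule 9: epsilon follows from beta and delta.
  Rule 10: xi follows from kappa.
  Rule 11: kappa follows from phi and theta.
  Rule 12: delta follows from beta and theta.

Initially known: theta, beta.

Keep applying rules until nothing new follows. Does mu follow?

No

mu would need gamma, zeta, and xi (Rule 8), but zeta is never established.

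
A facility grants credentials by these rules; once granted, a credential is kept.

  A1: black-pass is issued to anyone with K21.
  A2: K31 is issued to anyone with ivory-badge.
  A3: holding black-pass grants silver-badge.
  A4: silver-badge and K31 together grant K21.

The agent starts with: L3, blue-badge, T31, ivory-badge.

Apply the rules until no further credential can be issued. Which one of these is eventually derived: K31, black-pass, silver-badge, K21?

K31

Holding ivory-badge grants K31 (A2).
black-pass would need K21 (A1), but K21 is never granted. K21 would need silver-badge and K31 (A4), but silver-badge is never granted. silver-badge would need black-pass (A3), but black-pass is never granted.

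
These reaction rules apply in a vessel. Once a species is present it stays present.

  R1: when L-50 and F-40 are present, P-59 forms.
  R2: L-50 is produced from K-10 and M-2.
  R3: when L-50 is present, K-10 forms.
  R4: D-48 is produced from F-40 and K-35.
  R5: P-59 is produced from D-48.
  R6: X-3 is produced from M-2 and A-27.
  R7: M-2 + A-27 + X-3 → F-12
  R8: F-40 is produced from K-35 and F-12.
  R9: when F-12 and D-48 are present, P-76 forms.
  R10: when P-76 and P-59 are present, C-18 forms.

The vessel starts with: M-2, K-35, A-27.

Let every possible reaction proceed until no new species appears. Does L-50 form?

No

L-50 would need K-10 and M-2 (R2), but K-10 never forms.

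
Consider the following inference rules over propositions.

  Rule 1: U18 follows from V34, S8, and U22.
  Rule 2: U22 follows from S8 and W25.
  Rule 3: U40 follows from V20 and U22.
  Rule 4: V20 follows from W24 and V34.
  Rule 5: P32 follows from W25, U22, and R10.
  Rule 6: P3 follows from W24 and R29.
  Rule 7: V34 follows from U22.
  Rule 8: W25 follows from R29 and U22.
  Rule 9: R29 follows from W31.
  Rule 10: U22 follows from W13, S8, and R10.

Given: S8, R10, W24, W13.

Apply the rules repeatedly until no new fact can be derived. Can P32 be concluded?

P32 would need W25, U22, and R10 (Rule 5), but W25 is never established.

No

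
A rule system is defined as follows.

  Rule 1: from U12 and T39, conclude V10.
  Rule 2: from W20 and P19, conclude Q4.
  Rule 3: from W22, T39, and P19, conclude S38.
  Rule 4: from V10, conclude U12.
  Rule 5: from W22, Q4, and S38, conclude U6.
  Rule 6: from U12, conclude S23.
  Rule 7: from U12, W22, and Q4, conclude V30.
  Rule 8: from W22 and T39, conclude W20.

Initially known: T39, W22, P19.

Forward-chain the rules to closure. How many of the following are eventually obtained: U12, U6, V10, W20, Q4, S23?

W22, T39, and P19 hold, so S38 follows (Rule 3).
W22 and T39 hold, so W20 follows (Rule 8).
From W20 and P19, Rule 2 gives Q4.
From W22, Q4, and S38, Rule 5 gives U6.
U12 would need V10 (Rule 4), but V10 is never established.
U6: reached.
V10 would need U12 and T39 (Rule 1), but U12 is never established.
W20: reached.
Q4: reached.
S23 would need U12 (Rule 6), but U12 is never established.
Reached: U6, W20, and Q4 — 3 of the 6.

3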